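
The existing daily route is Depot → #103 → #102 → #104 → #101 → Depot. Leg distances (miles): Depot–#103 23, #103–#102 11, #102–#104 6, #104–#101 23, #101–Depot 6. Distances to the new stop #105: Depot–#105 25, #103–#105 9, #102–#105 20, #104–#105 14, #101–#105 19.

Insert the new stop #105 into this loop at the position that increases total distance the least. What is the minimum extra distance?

+10 miles — insert #105 between #104 and #101.

Insertion cost between consecutive stops i–j is d(i,#105) + d(#105,j) − d(i,j):
  between Depot and #103: 25 + 9 − 23 = 11
  between #103 and #102: 9 + 20 − 11 = 18
  between #102 and #104: 20 + 14 − 6 = 28
  between #104 and #101: 14 + 19 − 23 = 10
  between #101 and Depot: 19 + 25 − 6 = 38
Cheapest insertion is between #104 and #101, adding 10.
New total = 69 + 10 = 79.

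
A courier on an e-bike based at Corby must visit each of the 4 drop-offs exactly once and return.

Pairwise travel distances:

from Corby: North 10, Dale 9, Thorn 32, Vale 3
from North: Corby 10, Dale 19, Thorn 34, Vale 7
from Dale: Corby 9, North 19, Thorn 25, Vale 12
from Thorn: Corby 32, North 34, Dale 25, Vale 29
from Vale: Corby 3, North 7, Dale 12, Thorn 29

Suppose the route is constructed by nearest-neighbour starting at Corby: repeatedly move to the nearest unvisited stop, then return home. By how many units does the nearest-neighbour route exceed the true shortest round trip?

Corby: Vale=3, Dale=9, North=10, Thorn=32 ⇒ Vale
Vale: North=7, Dale=12, Thorn=29 ⇒ North
North: Dale=19, Thorn=34 ⇒ Dale
Dale: Thorn=25 ⇒ Thorn
NN route Corby → Vale → North → Dale → Thorn → Corby costs 86.
Optimal: Corby → Dale → Thorn → North → Vale → Corby costs 78 (by enumerating all 12 distinct tours).
Excess = 86 − 78 = 8.

The nearest-neighbour route is 8 longer than optimal.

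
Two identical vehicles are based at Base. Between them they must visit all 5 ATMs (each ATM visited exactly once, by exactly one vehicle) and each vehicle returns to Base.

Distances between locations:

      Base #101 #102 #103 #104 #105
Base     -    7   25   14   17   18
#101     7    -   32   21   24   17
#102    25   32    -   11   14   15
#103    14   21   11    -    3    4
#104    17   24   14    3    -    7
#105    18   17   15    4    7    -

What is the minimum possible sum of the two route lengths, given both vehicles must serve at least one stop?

78 — the smallest possible combined total.

Try each way of splitting the stops between the two vehicles (each non-empty) and, for each split, find the best tour for each vehicle:
  {#101} + {#102, #103, #104, #105}: 14 + 64 = 78
  {#102} + {#101, #103, #104, #105}: 50 + 48 = 98
  {#101, #102} + {#103, #104, #105}: 64 + 42 = 106
  {#103} + {#101, #102, #104, #105}: 28 + 70 = 98
  {#101, #103} + {#102, #104, #105}: 42 + 64 = 106
  {#102, #103} + {#101, #104, #105}: 50 + 48 = 98
  … (15 splits in total)
Best: vehicle 1 Base → #101 → Base = 14; vehicle 2 Base → #102 → #103 → #104 → #105 → Base = 64; combined 78.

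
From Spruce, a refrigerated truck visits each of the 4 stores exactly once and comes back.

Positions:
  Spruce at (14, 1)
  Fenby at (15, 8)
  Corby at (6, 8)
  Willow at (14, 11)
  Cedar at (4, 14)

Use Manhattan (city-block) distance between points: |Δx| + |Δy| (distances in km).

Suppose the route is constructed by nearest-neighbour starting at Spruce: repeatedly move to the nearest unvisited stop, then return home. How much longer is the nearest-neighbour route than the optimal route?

From Spruce: Fenby=8, Willow=10, Corby=15, Cedar=23 → choose Fenby (8).
From Fenby: Willow=4, Corby=9, Cedar=17 → choose Willow (4).
From Willow: Corby=11, Cedar=13 → choose Corby (11).
From Corby: Cedar=8 → choose Cedar (8).
NN route Spruce → Fenby → Willow → Corby → Cedar → Spruce costs 54.
Optimal: Spruce → Fenby → Corby → Cedar → Willow → Spruce costs 48 (by enumerating all 12 distinct tours).
Excess = 54 − 48 = 6.

Excess over optimum: 6 km.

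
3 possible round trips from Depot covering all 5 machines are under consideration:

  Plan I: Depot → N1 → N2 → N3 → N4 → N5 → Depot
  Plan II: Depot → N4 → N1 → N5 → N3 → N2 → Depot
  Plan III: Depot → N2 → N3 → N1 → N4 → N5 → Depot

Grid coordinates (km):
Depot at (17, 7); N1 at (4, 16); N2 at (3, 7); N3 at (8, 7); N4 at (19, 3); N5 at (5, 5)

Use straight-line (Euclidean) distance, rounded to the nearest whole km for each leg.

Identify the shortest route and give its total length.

Plan I: 16 + 9 + 5 + 12 + 14 + 12 = 68
Plan II: 4 + 20 + 11 + 4 + 5 + 14 = 58
Plan III: 14 + 5 + 10 + 20 + 14 + 12 = 75

Shortest is Plan II, total 58 km.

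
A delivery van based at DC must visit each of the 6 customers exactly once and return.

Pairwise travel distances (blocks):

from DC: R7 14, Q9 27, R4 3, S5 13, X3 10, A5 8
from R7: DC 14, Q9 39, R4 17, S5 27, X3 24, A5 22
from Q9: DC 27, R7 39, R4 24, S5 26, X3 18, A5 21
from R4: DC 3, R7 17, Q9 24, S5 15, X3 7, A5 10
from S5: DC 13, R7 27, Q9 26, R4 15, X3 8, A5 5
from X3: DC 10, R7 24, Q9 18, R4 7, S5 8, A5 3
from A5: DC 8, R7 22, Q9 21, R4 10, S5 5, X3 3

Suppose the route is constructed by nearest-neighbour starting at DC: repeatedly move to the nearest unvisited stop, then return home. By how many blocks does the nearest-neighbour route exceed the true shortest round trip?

Excess over optimum: 3 blocks.

DC: R4=3, A5=8, X3=10, S5=13, R7=14, Q9=27 ⇒ R4
R4: X3=7, A5=10, S5=15, R7=17, Q9=24 ⇒ X3
X3: A5=3, S5=8, Q9=18, R7=24 ⇒ A5
A5: S5=5, Q9=21, R7=22 ⇒ S5
S5: Q9=26, R7=27 ⇒ Q9
Q9: R7=39 ⇒ R7
NN route DC → R4 → X3 → A5 → S5 → Q9 → R7 → DC costs 97.
Optimal: DC → R7 → R4 → Q9 → X3 → S5 → A5 → DC costs 94 (by enumerating all 360 distinct tours).
Excess = 97 − 94 = 3.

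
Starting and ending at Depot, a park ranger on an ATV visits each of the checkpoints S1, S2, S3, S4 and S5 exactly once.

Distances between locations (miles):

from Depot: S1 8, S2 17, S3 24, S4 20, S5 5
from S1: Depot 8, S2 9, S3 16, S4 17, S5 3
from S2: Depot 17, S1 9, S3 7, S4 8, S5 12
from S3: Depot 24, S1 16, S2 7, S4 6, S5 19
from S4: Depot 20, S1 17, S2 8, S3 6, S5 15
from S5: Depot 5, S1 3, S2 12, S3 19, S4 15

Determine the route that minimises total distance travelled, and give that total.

There are 60 distinct closed tours to check (reversals are equivalent).
Depot-S1-S2-S3-S4-S5-Depot: 8+9+7+6+15+5 = 50
Depot-S1-S2-S3-S5-S4-Depot: 8+9+7+19+15+20 = 78
Depot-S1-S2-S4-S3-S5-Depot: 8+9+8+6+19+5 = 55
Depot-S1-S2-S4-S5-S3-Depot: 8+9+8+15+19+24 = 83
Depot-S1-S2-S5-S3-S4-Depot: 8+9+12+19+6+20 = 74
Depot-S1-S2-S5-S4-S3-Depot: 8+9+12+15+6+24 = 74
Depot-S1-S3-S2-S4-S5-Depot: 8+16+7+8+15+5 = 59
Depot-S1-S3-S2-S5-S4-Depot: 8+16+7+12+15+20 = 78
Depot-S1-S3-S4-S2-S5-Depot: 8+16+6+8+12+5 = 55
Depot-S1-S3-S4-S5-S2-Depot: 8+16+6+15+12+17 = 74
Depot-S1-S3-S5-S2-S4-Depot: 8+16+19+12+8+20 = 83
Depot-S1-S3-S5-S4-S2-Depot: 8+16+19+15+8+17 = 83
Depot-S1-S4-S2-S3-S5-Depot: 8+17+8+7+19+5 = 64
Depot-S1-S4-S2-S5-S3-Depot: 8+17+8+12+19+24 = 88
… (46 more)
The minimum is 50.
One optimal route: Depot → S1 → S2 → S3 → S4 → S5 → Depot (or its reverse).

50 miles — the shortest possible round trip.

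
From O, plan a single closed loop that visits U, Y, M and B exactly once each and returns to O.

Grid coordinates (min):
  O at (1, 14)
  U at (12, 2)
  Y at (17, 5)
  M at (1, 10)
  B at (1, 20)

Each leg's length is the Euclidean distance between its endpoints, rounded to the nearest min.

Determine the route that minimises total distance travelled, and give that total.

Shortest round trip = 52 min.

There are 12 distinct closed tours to check (reversals are equivalent).
O→U→Y→M→B→O: 16+6+17+10+6 = 55
O→U→Y→B→M→O: 16+6+22+10+4 = 58
O→U→M→Y→B→O: 16+14+17+22+6 = 75
O→U→M→B→Y→O: 16+14+10+22+18 = 80
O→U→B→Y→M→O: 16+21+22+17+4 = 80
O→U→B→M→Y→O: 16+21+10+17+18 = 82
O→Y→U→M→B→O: 18+6+14+10+6 = 54
O→Y→U→B→M→O: 18+6+21+10+4 = 59
O→Y→M→U→B→O: 18+17+14+21+6 = 76
O→Y→B→U→M→O: 18+22+21+14+4 = 79
O→M→U→Y→B→O: 4+14+6+22+6 = 52
O→M→Y→U→B→O: 4+17+6+21+6 = 54
The minimum is 52.
One optimal route: O → M → U → Y → B → O (or its reverse).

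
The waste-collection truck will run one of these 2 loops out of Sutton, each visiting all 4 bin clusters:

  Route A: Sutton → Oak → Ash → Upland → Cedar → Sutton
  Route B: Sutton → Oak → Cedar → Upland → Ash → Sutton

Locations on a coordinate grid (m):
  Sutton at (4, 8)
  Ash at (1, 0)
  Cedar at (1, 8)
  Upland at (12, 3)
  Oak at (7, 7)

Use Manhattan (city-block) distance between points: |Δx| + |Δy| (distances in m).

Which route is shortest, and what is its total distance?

Route A: 4 + 13 + 14 + 16 + 3 = 50
Route B: 4 + 7 + 16 + 14 + 11 = 52

Shortest is Route A, total 50 m.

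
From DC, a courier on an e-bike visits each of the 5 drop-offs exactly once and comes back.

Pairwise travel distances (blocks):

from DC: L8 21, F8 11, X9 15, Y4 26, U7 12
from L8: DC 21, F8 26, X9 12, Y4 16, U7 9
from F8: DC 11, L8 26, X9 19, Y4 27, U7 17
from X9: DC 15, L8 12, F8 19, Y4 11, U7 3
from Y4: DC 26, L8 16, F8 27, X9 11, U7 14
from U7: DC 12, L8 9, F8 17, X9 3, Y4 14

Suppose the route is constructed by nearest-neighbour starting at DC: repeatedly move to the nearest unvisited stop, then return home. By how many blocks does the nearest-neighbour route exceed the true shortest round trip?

Excess over optimum: 1 blocks.

From DC: F8=11, U7=12, X9=15, L8=21, Y4=26 → choose F8 (11).
From F8: U7=17, X9=19, L8=26, Y4=27 → choose U7 (17).
From U7: X9=3, L8=9, Y4=14 → choose X9 (3).
From X9: Y4=11, L8=12 → choose Y4 (11).
From Y4: L8=16 → choose L8 (16).
NN route DC → F8 → U7 → X9 → Y4 → L8 → DC costs 79.
Optimal: DC → F8 → X9 → Y4 → L8 → U7 → DC costs 78 (by enumerating all 60 distinct tours).
Excess = 79 − 78 = 1.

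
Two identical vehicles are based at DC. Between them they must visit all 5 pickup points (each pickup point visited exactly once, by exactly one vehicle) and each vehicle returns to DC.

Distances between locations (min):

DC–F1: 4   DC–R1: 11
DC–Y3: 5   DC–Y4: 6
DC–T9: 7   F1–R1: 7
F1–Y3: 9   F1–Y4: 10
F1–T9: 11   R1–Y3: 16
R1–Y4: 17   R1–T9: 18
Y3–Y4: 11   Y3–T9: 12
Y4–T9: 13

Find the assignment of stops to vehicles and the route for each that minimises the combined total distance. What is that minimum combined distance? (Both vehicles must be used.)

Try each way of splitting the stops between the two vehicles (each non-empty) and, for each split, find the best tour for each vehicle:
  {F1} + {R1, Y3, Y4, T9}: 8 + 58 = 66
  {R1} + {F1, Y3, Y4, T9}: 22 + 44 = 66
  {F1, R1} + {Y3, Y4, T9}: 22 + 36 = 58
  {Y3} + {F1, R1, Y4, T9}: 10 + 48 = 58
  {F1, Y3} + {R1, Y4, T9}: 18 + 48 = 66
  {R1, Y3} + {F1, Y4, T9}: 32 + 34 = 66
  … (15 splits in total)
Best: vehicle 1 DC → F1 → R1 → DC = 22; vehicle 2 DC → Y3 → Y4 → T9 → DC = 36; combined 58.

58 min — the smallest possible combined total.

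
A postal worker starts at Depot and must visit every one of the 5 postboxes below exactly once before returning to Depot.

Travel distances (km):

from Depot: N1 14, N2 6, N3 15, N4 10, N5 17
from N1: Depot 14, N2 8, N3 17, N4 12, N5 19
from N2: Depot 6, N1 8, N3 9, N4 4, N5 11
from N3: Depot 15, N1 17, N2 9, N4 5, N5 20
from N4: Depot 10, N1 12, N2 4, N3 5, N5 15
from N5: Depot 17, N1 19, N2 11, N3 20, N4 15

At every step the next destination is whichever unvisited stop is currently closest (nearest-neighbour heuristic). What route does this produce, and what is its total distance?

Nearest-neighbour total = 68 km; route Depot → N2 → N4 → N3 → N1 → N5 → Depot.

From Depot: distances to unvisited — N2=6, N4=10, N1=14, N3=15, N5=17. Nearest is N2 (6).
From N2: distances to unvisited — N4=4, N1=8, N3=9, N5=11. Nearest is N4 (4).
From N4: distances to unvisited — N3=5, N1=12, N5=15. Nearest is N3 (5).
From N3: distances to unvisited — N1=17, N5=20. Nearest is N1 (17).
From N1: distances to unvisited — N5=19. Nearest is N5 (19).
Return N5→Depot: 17.
Total = 6 + 4 + 5 + 17 + 19 + 17 = 68.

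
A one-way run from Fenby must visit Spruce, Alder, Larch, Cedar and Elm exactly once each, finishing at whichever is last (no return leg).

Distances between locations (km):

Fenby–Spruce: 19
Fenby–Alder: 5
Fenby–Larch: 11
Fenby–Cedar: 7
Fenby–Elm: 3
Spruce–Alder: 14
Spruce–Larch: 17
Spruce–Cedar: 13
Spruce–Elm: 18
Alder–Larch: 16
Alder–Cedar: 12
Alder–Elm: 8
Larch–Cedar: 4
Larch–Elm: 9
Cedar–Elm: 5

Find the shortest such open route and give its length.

Shortest open route: 39 km.

There are 5! = 120 possible orderings.
Fenby → Spruce → Alder → Larch → Cedar → Elm: 19+14+16+4+5 = 58
Fenby → Spruce → Alder → Larch → Elm → Cedar: 19+14+16+9+5 = 63
Fenby → Spruce → Alder → Cedar → Larch → Elm: 19+14+12+4+9 = 58
Fenby → Spruce → Alder → Cedar → Elm → Larch: 19+14+12+5+9 = 59
Fenby → Spruce → Alder → Elm → Larch → Cedar: 19+14+8+9+4 = 54
Fenby → Spruce → Alder → Elm → Cedar → Larch: 19+14+8+5+4 = 50
Fenby → Spruce → Larch → Alder → Cedar → Elm: 19+17+16+12+5 = 69
Fenby → Spruce → Larch → Alder → Elm → Cedar: 19+17+16+8+5 = 65
Fenby → Spruce → Larch → Cedar → Alder → Elm: 19+17+4+12+8 = 60
Fenby → Spruce → Larch → Cedar → Elm → Alder: 19+17+4+5+8 = 53
Fenby → Spruce → Larch → Elm → Alder → Cedar: 19+17+9+8+12 = 65
Fenby → Spruce → Larch → Elm → Cedar → Alder: 19+17+9+5+12 = 62
Fenby → Spruce → Cedar → Alder → Larch → Elm: 19+13+12+16+9 = 69
Fenby → Spruce → Cedar → Alder → Elm → Larch: 19+13+12+8+9 = 61
… (106 more)
Fenby → Alder → Elm → Larch → Cedar → Spruce: 5+8+9+4+13 = 39  ← best
The minimum is 39.
One shortest path: Fenby → Alder → Elm → Larch → Cedar → Spruce.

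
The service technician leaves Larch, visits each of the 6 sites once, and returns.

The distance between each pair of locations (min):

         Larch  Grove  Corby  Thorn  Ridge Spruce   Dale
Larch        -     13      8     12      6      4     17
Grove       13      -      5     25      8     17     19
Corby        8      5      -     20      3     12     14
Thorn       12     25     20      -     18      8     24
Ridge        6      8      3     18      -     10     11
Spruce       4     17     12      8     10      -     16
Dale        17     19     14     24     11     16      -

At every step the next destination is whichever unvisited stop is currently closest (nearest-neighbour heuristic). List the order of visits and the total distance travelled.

At Larch the remaining stops are Spruce 4, Ridge 6, Corby 8, Thorn 12, Grove 13, Dale 17; go to Spruce.
At Spruce the remaining stops are Thorn 8, Ridge 10, Corby 12, Dale 16, Grove 17; go to Thorn.
At Thorn the remaining stops are Ridge 18, Corby 20, Dale 24, Grove 25; go to Ridge.
At Ridge the remaining stops are Corby 3, Grove 8, Dale 11; go to Corby.
At Corby the remaining stops are Grove 5, Dale 14; go to Grove.
At Grove the remaining stops are Dale 19; go to Dale.
Return Dale→Larch: 17.
Total = 4 + 8 + 18 + 3 + 5 + 19 + 17 = 74.

Total distance 74 min via the nearest-neighbour route Larch → Spruce → Thorn → Ridge → Corby → Grove → Dale → Larch.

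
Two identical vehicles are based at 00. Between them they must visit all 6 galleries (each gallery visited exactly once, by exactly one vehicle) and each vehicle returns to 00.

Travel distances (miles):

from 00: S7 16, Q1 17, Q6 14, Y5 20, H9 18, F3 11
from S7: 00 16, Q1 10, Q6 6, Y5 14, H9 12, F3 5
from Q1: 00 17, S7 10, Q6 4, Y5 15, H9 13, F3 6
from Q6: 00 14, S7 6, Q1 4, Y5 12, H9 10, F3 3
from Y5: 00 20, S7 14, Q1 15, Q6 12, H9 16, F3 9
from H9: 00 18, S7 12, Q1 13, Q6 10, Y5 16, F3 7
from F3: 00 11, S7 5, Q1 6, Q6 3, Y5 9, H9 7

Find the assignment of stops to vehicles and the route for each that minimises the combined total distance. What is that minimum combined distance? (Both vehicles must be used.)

Minimum combined distance: 97 miles.

Check every non-empty split of the stops between the two vehicles; for each half take its own optimal tour:
  {S7} + {Q1, Q6, Y5, H9, F3}: 32 + 67 = 99
  {Q1} + {S7, Q6, Y5, H9, F3}: 34 + 68 = 102
  {S7, Q1} + {Q6, Y5, H9, F3}: 43 + 60 = 103
  {Q6} + {S7, Q1, Y5, H9, F3}: 28 + 75 = 103
  {S7, Q6} + {Q1, Y5, H9, F3}: 36 + 66 = 102
  {Q1, Q6} + {S7, Y5, H9, F3}: 35 + 64 = 99
  … (31 splits in total)
  {S7, Q1, Q6} + {Y5, H9, F3}: 43 + 54 = 97  ← best
Best: vehicle 1 00 → S7 → Q6 → Q1 → 00 = 43; vehicle 2 00 → Y5 → H9 → F3 → 00 = 54; combined 97.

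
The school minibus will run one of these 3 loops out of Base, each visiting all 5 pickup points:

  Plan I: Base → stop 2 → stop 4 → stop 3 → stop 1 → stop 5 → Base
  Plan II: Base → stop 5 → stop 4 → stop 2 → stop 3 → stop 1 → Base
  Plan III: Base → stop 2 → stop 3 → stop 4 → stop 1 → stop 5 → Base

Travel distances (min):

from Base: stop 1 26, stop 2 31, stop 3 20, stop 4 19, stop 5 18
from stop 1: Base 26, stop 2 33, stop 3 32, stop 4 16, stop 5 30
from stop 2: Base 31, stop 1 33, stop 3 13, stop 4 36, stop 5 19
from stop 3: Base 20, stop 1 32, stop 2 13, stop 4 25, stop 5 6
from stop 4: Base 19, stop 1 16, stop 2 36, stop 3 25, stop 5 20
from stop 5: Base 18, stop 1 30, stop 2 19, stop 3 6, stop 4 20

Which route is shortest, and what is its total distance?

133 min — Plan III is the shortest.

Plan I: 31 + 36 + 25 + 32 + 30 + 18 = 172
Plan II: 18 + 20 + 36 + 13 + 32 + 26 = 145
Plan III: 31 + 13 + 25 + 16 + 30 + 18 = 133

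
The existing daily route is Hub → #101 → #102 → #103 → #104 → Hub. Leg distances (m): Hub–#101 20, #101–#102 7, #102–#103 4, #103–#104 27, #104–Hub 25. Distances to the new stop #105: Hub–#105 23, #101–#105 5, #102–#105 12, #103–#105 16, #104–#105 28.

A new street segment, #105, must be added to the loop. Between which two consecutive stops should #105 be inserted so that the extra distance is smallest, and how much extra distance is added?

Insertion cost between consecutive stops i–j is d(i,#105) + d(#105,j) − d(i,j):
  between Hub and #101: 23 + 5 − 20 = 8
  between #101 and #102: 5 + 12 − 7 = 10
  between #102 and #103: 12 + 16 − 4 = 24
  between #103 and #104: 16 + 28 − 27 = 17
  between #104 and Hub: 28 + 23 − 25 = 26
Cheapest insertion is between Hub and #101, adding 8.
New total = 83 + 8 = 91.

Minimum extra distance: 8 m, inserting #105 between Hub and #101.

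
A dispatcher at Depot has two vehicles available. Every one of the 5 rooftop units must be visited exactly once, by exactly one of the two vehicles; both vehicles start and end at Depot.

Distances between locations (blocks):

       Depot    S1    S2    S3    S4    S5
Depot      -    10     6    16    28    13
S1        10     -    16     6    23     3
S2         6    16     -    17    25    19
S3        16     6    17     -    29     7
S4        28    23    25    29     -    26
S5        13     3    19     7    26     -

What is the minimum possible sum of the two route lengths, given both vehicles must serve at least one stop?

89 blocks — the smallest possible combined total.

Try each way of splitting the stops between the two vehicles (each non-empty) and, for each split, find the best tour for each vehicle:
  {S1} + {S2, S3, S4, S5}: 20 + 80 = 100
  {S2} + {S1, S3, S4, S5}: 12 + 77 = 89
  {S1, S2} + {S3, S4, S5}: 32 + 77 = 109
  {S3} + {S1, S2, S4, S5}: 32 + 70 = 102
  {S1, S3} + {S2, S4, S5}: 32 + 70 = 102
  {S2, S3} + {S1, S4, S5}: 39 + 67 = 106
  … (15 splits in total)
Best: vehicle 1 Depot → S2 → Depot = 12; vehicle 2 Depot → S1 → S3 → S5 → S4 → Depot = 77; combined 89.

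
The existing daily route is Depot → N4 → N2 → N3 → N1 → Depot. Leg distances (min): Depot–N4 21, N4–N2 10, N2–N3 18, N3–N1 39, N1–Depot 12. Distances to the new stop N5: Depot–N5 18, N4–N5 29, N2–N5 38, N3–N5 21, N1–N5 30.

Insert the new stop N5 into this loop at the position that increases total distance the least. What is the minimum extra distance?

Insertion cost between consecutive stops i–j is d(i,N5) + d(N5,j) − d(i,j):
  between Depot and N4: 18 + 29 − 21 = 26
  between N4 and N2: 29 + 38 − 10 = 57
  between N2 and N3: 38 + 21 − 18 = 41
  between N3 and N1: 21 + 30 − 39 = 12
  between N1 and Depot: 30 + 18 − 12 = 36
Cheapest insertion is between N3 and N1, adding 12.
New total = 100 + 12 = 112.

Minimum extra distance: 12 min, inserting N5 between N3 and N1.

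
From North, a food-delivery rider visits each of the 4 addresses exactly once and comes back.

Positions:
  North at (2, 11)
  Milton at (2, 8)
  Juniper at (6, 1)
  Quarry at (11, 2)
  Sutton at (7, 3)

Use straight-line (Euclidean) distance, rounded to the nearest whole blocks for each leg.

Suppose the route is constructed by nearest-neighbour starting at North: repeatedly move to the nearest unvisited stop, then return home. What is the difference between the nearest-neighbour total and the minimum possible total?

The nearest-neighbour route is 1 blocks longer than optimal.

From North: Milton=3, Sutton=9, Juniper=11, Quarry=13 → choose Milton (3).
From Milton: Sutton=7, Juniper=8, Quarry=11 → choose Sutton (7).
From Sutton: Juniper=2, Quarry=4 → choose Juniper (2).
From Juniper: Quarry=5 → choose Quarry (5).
NN route North → Milton → Sutton → Juniper → Quarry → North costs 30.
Optimal: North → Milton → Juniper → Quarry → Sutton → North costs 29 (by enumerating all 12 distinct tours).
Excess = 30 − 29 = 1.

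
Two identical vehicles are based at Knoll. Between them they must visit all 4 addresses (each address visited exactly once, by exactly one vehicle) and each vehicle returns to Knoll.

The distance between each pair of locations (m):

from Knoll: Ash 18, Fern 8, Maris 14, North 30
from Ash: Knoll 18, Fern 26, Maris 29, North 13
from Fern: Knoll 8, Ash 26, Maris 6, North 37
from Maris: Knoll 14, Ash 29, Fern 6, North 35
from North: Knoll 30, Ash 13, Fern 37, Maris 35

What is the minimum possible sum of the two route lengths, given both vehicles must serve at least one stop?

Check every non-empty split of the stops between the two vehicles; for each half take its own optimal tour:
  {Ash} + {Fern, Maris, North}: 36 + 79 = 115
  {Fern} + {Ash, Maris, North}: 16 + 80 = 96
  {Ash, Fern} + {Maris, North}: 52 + 79 = 131
  {Maris} + {Ash, Fern, North}: 28 + 76 = 104
  {Ash, Maris} + {Fern, North}: 61 + 75 = 136
  {Fern, Maris} + {Ash, North}: 28 + 61 = 89
  … (7 splits in total)
Best: vehicle 1 Knoll → Fern → Maris → Knoll = 28; vehicle 2 Knoll → Ash → North → Knoll = 61; combined 89.

Minimum combined distance: 89 m.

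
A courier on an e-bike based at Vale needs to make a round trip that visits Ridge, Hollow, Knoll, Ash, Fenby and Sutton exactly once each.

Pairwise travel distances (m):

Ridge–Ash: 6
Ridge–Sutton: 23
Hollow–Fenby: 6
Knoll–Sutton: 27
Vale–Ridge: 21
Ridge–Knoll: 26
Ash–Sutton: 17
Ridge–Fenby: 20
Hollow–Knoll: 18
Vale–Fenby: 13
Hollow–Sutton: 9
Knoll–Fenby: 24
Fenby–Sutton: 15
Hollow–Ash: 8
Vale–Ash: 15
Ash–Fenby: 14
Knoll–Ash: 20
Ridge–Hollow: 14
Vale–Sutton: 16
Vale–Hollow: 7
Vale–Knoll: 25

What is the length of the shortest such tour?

Minimum total distance: 102 m.

With 6 stops there are 6!/2 = 360 distinct round trips (a route and its reverse cost the same).
Vale→Ridge→Hollow→Knoll→Ash→Fenby→Sutton→Vale: 21+14+18+20+14+15+16 = 118
Vale→Ridge→Hollow→Knoll→Ash→Sutton→Fenby→Vale: 21+14+18+20+17+15+13 = 118
Vale→Ridge→Hollow→Knoll→Fenby→Ash→Sutton→Vale: 21+14+18+24+14+17+16 = 124
Vale→Ridge→Hollow→Knoll→Fenby→Sutton→Ash→Vale: 21+14+18+24+15+17+15 = 124
Vale→Ridge→Hollow→Knoll→Sutton→Ash→Fenby→Vale: 21+14+18+27+17+14+13 = 124
Vale→Ridge→Hollow→Knoll→Sutton→Fenby→Ash→Vale: 21+14+18+27+15+14+15 = 124
Vale→Ridge→Hollow→Ash→Knoll→Fenby→Sutton→Vale: 21+14+8+20+24+15+16 = 118
Vale→Ridge→Hollow→Ash→Knoll→Sutton→Fenby→Vale: 21+14+8+20+27+15+13 = 118
… (352 more)
Vale→Ridge→Ash→Knoll→Hollow→Fenby→Sutton→Vale: 21+6+20+18+6+15+16 = 102  ← best
The minimum is 102.
One optimal route: Vale → Ridge → Ash → Knoll → Hollow → Fenby → Sutton → Vale (or its reverse).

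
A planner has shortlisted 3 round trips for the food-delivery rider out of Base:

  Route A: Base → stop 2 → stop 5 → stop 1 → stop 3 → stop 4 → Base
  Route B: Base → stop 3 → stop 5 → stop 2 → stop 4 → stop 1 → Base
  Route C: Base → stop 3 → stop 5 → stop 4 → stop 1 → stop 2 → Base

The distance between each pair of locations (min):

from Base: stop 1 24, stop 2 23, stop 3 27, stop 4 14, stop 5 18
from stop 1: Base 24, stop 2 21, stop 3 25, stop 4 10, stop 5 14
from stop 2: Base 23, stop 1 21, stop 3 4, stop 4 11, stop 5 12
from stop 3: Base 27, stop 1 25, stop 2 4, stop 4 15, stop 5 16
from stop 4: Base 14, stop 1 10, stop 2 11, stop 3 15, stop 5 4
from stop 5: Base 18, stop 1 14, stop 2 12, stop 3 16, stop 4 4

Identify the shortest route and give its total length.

Route A: 23 + 12 + 14 + 25 + 15 + 14 = 103
Route B: 27 + 16 + 12 + 11 + 10 + 24 = 100
Route C: 27 + 16 + 4 + 10 + 21 + 23 = 101

100 min — Route B is the shortest.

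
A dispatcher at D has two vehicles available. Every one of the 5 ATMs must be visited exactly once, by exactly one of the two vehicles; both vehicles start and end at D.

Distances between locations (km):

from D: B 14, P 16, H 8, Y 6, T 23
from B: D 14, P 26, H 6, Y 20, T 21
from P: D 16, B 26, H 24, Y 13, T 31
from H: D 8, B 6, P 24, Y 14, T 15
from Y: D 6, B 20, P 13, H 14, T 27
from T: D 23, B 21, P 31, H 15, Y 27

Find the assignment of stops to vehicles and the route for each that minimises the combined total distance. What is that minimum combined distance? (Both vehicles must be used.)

Minimum combined distance: 93 km.

Check every non-empty split of the stops between the two vehicles; for each half take its own optimal tour:
  {B} + {P, H, Y, T}: 28 + 73 = 101
  {P} + {B, H, Y, T}: 32 + 68 = 100
  {B, P} + {H, Y, T}: 56 + 56 = 112
  {H} + {B, P, Y, T}: 16 + 85 = 101
  {B, H} + {P, Y, T}: 28 + 73 = 101
  {P, H} + {B, Y, T}: 48 + 68 = 116
  … (15 splits in total)
  {P, Y} + {B, H, T}: 35 + 58 = 93  ← best
Best: vehicle 1 D → P → Y → D = 35; vehicle 2 D → B → H → T → D = 58; combined 93.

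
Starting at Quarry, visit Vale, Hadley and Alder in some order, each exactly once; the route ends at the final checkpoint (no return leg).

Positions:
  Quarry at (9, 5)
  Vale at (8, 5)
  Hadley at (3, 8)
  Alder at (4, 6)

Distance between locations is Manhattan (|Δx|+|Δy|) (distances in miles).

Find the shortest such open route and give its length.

9 miles — the minimum one-way total.

There are 3! = 6 possible orderings.
Quarry→Vale→Hadley→Alder: 1+8+3 = 12
Quarry→Vale→Alder→Hadley: 1+5+3 = 9
Quarry→Hadley→Vale→Alder: 9+8+5 = 22
Quarry→Hadley→Alder→Vale: 9+3+5 = 17
Quarry→Alder→Vale→Hadley: 6+5+8 = 19
Quarry→Alder→Hadley→Vale: 6+3+8 = 17
The minimum is 9.
One shortest path: Quarry → Vale → Alder → Hadley.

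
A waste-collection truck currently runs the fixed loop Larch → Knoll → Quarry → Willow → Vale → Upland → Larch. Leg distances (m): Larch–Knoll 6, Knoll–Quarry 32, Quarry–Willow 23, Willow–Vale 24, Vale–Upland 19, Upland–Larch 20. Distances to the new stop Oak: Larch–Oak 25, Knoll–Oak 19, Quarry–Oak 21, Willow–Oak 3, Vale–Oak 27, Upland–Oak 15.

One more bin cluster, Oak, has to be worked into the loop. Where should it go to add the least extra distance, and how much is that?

Insertion cost between consecutive stops i–j is d(i,Oak) + d(Oak,j) − d(i,j):
  between Larch and Knoll: 25 + 19 − 6 = 38
  between Knoll and Quarry: 19 + 21 − 32 = 8
  between Quarry and Willow: 21 + 3 − 23 = 1
  between Willow and Vale: 3 + 27 − 24 = 6
  between Vale and Upland: 27 + 15 − 19 = 23
  between Upland and Larch: 15 + 25 − 20 = 20
Cheapest insertion is between Quarry and Willow, adding 1.
New total = 124 + 1 = 125.

Adding 1 m by placing Oak on the Quarry–Willow leg.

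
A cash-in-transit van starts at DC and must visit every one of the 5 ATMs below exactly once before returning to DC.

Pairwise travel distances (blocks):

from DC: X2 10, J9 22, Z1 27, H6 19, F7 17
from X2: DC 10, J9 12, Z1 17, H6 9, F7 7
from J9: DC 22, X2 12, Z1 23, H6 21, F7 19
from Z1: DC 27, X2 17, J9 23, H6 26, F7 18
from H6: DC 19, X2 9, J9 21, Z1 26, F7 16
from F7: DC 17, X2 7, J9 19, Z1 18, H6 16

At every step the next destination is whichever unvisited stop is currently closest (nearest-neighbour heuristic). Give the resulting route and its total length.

Total distance 104 blocks via the nearest-neighbour route DC → X2 → F7 → H6 → J9 → Z1 → DC.

At DC the remaining stops are X2 10, F7 17, H6 19, J9 22, Z1 27; go to X2.
At X2 the remaining stops are F7 7, H6 9, J9 12, Z1 17; go to F7.
At F7 the remaining stops are H6 16, Z1 18, J9 19; go to H6.
At H6 the remaining stops are J9 21, Z1 26; go to J9.
At J9 the remaining stops are Z1 23; go to Z1.
Return Z1→DC: 27.
Total = 10 + 7 + 16 + 21 + 23 + 27 = 104.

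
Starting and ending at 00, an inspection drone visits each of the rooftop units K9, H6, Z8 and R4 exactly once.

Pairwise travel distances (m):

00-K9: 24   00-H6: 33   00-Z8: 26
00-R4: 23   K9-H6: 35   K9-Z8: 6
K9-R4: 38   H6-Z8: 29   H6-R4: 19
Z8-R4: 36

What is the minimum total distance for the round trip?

Minimum total distance: 101 m.

00-K9-H6-Z8-R4-00: 24+35+29+36+23 = 147
00-K9-H6-R4-Z8-00: 24+35+19+36+26 = 140
00-K9-Z8-H6-R4-00: 24+6+29+19+23 = 101
00-K9-Z8-R4-H6-00: 24+6+36+19+33 = 118
00-K9-R4-H6-Z8-00: 24+38+19+29+26 = 136
00-K9-R4-Z8-H6-00: 24+38+36+29+33 = 160
00-H6-K9-Z8-R4-00: 33+35+6+36+23 = 133
00-H6-K9-R4-Z8-00: 33+35+38+36+26 = 168
00-H6-Z8-K9-R4-00: 33+29+6+38+23 = 129
00-H6-R4-K9-Z8-00: 33+19+38+6+26 = 122
00-Z8-K9-H6-R4-00: 26+6+35+19+23 = 109
00-Z8-H6-K9-R4-00: 26+29+35+38+23 = 151
The minimum is 101.
One optimal route: 00 → K9 → Z8 → H6 → R4 → 00 (or its reverse).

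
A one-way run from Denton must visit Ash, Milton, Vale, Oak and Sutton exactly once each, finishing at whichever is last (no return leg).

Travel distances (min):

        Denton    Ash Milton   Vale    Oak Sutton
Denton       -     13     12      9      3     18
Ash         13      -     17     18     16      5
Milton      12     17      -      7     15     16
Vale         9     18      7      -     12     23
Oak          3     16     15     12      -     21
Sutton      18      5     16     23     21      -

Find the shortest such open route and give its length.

43 min — the minimum one-way total.

There are 5! = 120 possible orderings.
Denton → Ash → Milton → Vale → Oak → Sutton: 13+17+7+12+21 = 70
Denton → Ash → Milton → Vale → Sutton → Oak: 13+17+7+23+21 = 81
Denton → Ash → Milton → Oak → Vale → Sutton: 13+17+15+12+23 = 80
Denton → Ash → Milton → Oak → Sutton → Vale: 13+17+15+21+23 = 89
Denton → Ash → Milton → Sutton → Vale → Oak: 13+17+16+23+12 = 81
Denton → Ash → Milton → Sutton → Oak → Vale: 13+17+16+21+12 = 79
Denton → Ash → Vale → Milton → Oak → Sutton: 13+18+7+15+21 = 74
Denton → Ash → Vale → Milton → Sutton → Oak: 13+18+7+16+21 = 75
Denton → Ash → Vale → Oak → Milton → Sutton: 13+18+12+15+16 = 74
Denton → Ash → Vale → Oak → Sutton → Milton: 13+18+12+21+16 = 80
Denton → Ash → Vale → Sutton → Milton → Oak: 13+18+23+16+15 = 85
Denton → Ash → Vale → Sutton → Oak → Milton: 13+18+23+21+15 = 90
Denton → Ash → Oak → Milton → Vale → Sutton: 13+16+15+7+23 = 74
Denton → Ash → Oak → Milton → Sutton → Vale: 13+16+15+16+23 = 83
… (106 more)
Denton → Oak → Vale → Milton → Sutton → Ash: 3+12+7+16+5 = 43  ← best
The minimum is 43.
One shortest path: Denton → Oak → Vale → Milton → Sutton → Ash.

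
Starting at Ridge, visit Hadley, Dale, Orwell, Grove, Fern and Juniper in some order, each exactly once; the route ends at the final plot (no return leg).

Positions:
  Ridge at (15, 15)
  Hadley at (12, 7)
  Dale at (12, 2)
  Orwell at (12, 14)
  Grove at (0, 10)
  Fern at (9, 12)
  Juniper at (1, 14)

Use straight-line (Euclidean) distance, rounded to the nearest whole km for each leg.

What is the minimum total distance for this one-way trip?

Shortest open route: 36 km.

There are 6! = 720 possible orderings.
Ridge - Hadley - Dale - Orwell - Grove - Fern - Juniper: 9+5+12+13+9+8 = 56
Ridge - Hadley - Dale - Orwell - Grove - Juniper - Fern: 9+5+12+13+4+8 = 51
Ridge - Hadley - Dale - Orwell - Fern - Grove - Juniper: 9+5+12+4+9+4 = 43
Ridge - Hadley - Dale - Orwell - Fern - Juniper - Grove: 9+5+12+4+8+4 = 42
Ridge - Hadley - Dale - Orwell - Juniper - Grove - Fern: 9+5+12+11+4+9 = 50
Ridge - Hadley - Dale - Orwell - Juniper - Fern - Grove: 9+5+12+11+8+9 = 54
Ridge - Hadley - Dale - Grove - Orwell - Fern - Juniper: 9+5+14+13+4+8 = 53
Ridge - Hadley - Dale - Grove - Orwell - Juniper - Fern: 9+5+14+13+11+8 = 60
… (712 more)
Ridge - Orwell - Fern - Hadley - Dale - Grove - Juniper: 3+4+6+5+14+4 = 36  ← best
The minimum is 36.
One shortest path: Ridge → Orwell → Fern → Hadley → Dale → Grove → Juniper.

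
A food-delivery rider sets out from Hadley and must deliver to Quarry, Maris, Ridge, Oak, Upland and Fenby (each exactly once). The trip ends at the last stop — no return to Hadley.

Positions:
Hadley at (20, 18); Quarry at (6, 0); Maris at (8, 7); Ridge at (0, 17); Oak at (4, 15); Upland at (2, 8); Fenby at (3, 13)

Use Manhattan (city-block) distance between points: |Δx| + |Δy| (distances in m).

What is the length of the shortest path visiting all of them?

52 m — the minimum one-way total.

There are 6! = 720 possible orderings.
Hadley → Quarry → Maris → Ridge → Oak → Upland → Fenby: 32+9+18+6+9+6 = 80
Hadley → Quarry → Maris → Ridge → Oak → Fenby → Upland: 32+9+18+6+3+6 = 74
Hadley → Quarry → Maris → Ridge → Upland → Oak → Fenby: 32+9+18+11+9+3 = 82
Hadley → Quarry → Maris → Ridge → Upland → Fenby → Oak: 32+9+18+11+6+3 = 79
Hadley → Quarry → Maris → Ridge → Fenby → Oak → Upland: 32+9+18+7+3+9 = 78
Hadley → Quarry → Maris → Ridge → Fenby → Upland → Oak: 32+9+18+7+6+9 = 81
Hadley → Quarry → Maris → Oak → Ridge → Upland → Fenby: 32+9+12+6+11+6 = 76
Hadley → Quarry → Maris → Oak → Ridge → Fenby → Upland: 32+9+12+6+7+6 = 72
… (712 more)
Hadley → Ridge → Oak → Fenby → Upland → Maris → Quarry: 21+6+3+6+7+9 = 52  ← best
The minimum is 52.
One shortest path: Hadley → Ridge → Oak → Fenby → Upland → Maris → Quarry.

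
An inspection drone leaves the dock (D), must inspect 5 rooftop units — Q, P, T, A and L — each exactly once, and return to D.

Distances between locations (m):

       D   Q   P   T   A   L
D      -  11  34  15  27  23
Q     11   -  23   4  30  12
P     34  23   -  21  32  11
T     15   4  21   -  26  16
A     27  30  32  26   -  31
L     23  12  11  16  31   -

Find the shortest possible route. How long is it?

There are 60 distinct closed tours to check (reversals are equivalent).
D→Q→P→T→A→L→D: 11+23+21+26+31+23 = 135
D→Q→P→T→L→A→D: 11+23+21+16+31+27 = 129
D→Q→P→A→T→L→D: 11+23+32+26+16+23 = 131
D→Q→P→A→L→T→D: 11+23+32+31+16+15 = 128
D→Q→P→L→T→A→D: 11+23+11+16+26+27 = 114
D→Q→P→L→A→T→D: 11+23+11+31+26+15 = 117
D→Q→T→P→A→L→D: 11+4+21+32+31+23 = 122
D→Q→T→P→L→A→D: 11+4+21+11+31+27 = 105
D→Q→T→A→P→L→D: 11+4+26+32+11+23 = 107
D→Q→T→A→L→P→D: 11+4+26+31+11+34 = 117
D→Q→T→L→P→A→D: 11+4+16+11+32+27 = 101
D→Q→T→L→A→P→D: 11+4+16+31+32+34 = 128
D→Q→A→P→T→L→D: 11+30+32+21+16+23 = 133
D→Q→A→P→L→T→D: 11+30+32+11+16+15 = 115
… (46 more)
The minimum is 101.
One optimal route: D → Q → T → L → P → A → D (or its reverse).

Minimum total distance: 101 m.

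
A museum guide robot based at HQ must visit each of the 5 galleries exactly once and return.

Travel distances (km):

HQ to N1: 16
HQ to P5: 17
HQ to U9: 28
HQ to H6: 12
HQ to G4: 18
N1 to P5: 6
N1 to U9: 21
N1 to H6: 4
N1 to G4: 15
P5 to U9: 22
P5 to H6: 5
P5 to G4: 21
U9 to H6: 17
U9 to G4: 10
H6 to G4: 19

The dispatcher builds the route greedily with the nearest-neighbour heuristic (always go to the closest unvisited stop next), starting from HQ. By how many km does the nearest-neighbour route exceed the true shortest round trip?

HQ: H6=12, N1=16, P5=17, G4=18, U9=28 ⇒ H6
H6: N1=4, P5=5, U9=17, G4=19 ⇒ N1
N1: P5=6, G4=15, U9=21 ⇒ P5
P5: G4=21, U9=22 ⇒ G4
G4: U9=10 ⇒ U9
NN route HQ → H6 → N1 → P5 → G4 → U9 → HQ costs 81.
Optimal: HQ → N1 → P5 → H6 → U9 → G4 → HQ costs 72 (by enumerating all 60 distinct tours).
Excess = 81 − 72 = 9.

Excess over optimum: 9 km.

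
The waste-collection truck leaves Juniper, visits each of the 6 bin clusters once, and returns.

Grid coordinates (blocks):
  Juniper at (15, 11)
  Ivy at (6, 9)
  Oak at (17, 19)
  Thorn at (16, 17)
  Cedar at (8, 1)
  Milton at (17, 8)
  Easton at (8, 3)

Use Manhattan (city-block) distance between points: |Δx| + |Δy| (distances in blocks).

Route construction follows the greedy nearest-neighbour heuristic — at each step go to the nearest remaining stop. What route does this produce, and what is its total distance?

66 blocks along Juniper → Milton → Thorn → Oak → Ivy → Easton → Cedar → Juniper.

At Juniper the remaining stops are Milton 5, Thorn 7, Oak 10, Ivy 11, Easton 15, Cedar 17; go to Milton.
At Milton the remaining stops are Thorn 10, Oak 11, Ivy 12, Easton 14, Cedar 16; go to Thorn.
At Thorn the remaining stops are Oak 3, Ivy 18, Easton 22, Cedar 24; go to Oak.
At Oak the remaining stops are Ivy 21, Easton 25, Cedar 27; go to Ivy.
At Ivy the remaining stops are Easton 8, Cedar 10; go to Easton.
At Easton the remaining stops are Cedar 2; go to Cedar.
Return Cedar→Juniper: 17.
Total = 5 + 10 + 3 + 21 + 8 + 2 + 17 = 66.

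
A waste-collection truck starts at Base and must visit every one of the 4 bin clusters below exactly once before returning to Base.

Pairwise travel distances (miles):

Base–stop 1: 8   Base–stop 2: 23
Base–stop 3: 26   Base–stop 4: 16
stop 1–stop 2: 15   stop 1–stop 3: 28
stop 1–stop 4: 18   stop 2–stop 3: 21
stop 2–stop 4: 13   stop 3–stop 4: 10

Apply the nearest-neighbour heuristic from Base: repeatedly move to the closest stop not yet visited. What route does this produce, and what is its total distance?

Total distance 72 miles via the nearest-neighbour route Base → stop 1 → stop 2 → stop 4 → stop 3 → Base.

At Base the remaining stops are stop 1 8, stop 4 16, stop 2 23, stop 3 26; go to stop 1.
At stop 1 the remaining stops are stop 2 15, stop 4 18, stop 3 28; go to stop 2.
At stop 2 the remaining stops are stop 4 13, stop 3 21; go to stop 4.
At stop 4 the remaining stops are stop 3 10; go to stop 3.
Return stop 3→Base: 26.
Total = 8 + 15 + 13 + 10 + 26 = 72.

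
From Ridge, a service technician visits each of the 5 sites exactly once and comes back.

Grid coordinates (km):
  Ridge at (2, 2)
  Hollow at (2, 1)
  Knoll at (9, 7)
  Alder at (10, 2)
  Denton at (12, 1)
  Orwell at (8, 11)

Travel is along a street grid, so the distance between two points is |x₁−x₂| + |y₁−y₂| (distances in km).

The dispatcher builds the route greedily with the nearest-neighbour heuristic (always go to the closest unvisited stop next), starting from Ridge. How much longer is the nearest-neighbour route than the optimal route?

Ridge: Hollow=1, Alder=8, Denton=11, Knoll=12, Orwell=15 ⇒ Hollow
Hollow: Alder=9, Denton=10, Knoll=13, Orwell=16 ⇒ Alder
Alder: Denton=3, Knoll=6, Orwell=11 ⇒ Denton
Denton: Knoll=9, Orwell=14 ⇒ Knoll
Knoll: Orwell=5 ⇒ Orwell
NN route Ridge → Hollow → Alder → Denton → Knoll → Orwell → Ridge costs 42.
Optimal: Ridge → Hollow → Denton → Alder → Knoll → Orwell → Ridge costs 40 (by enumerating all 60 distinct tours).
Excess = 42 − 40 = 2.

The nearest-neighbour route is 2 km longer than optimal.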